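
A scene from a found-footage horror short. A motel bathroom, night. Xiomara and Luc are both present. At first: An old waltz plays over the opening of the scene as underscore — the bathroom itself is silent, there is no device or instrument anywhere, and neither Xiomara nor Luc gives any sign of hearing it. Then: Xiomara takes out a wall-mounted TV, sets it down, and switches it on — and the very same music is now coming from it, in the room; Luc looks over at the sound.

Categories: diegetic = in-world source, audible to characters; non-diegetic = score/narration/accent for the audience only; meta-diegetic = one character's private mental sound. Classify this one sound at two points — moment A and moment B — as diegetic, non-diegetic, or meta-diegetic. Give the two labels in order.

non-diegetic, diegetic

Moment A: no in-world source exists and no character can hear it — underscore → non-diegetic.
Moment B: a wall-mounted TV is now a real source in the story world and the characters hear it → diegetic.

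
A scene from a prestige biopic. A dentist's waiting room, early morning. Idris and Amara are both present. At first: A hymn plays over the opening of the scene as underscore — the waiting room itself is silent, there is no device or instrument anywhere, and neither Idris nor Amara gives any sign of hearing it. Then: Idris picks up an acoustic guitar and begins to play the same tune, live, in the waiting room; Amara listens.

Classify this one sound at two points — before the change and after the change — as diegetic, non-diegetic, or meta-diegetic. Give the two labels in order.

non-diegetic, diegetic

Before the change: no in-world source exists and no character can hear it — underscore → non-diegetic.
After the change: an acoustic guitar is now a real source in the story world and the characters hear it → diegetic.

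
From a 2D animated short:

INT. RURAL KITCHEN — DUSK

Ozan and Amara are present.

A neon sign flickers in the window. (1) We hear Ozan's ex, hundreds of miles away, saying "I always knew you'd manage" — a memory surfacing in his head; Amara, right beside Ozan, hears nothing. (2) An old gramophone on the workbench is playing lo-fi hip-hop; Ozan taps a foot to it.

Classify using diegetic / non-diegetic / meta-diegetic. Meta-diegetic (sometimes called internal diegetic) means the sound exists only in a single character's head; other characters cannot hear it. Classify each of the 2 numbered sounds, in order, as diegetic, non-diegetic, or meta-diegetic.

(1) it's Ozan's recollection rendered as sound; the other character can't hear it → meta-diegetic.
(2) the music comes from an on-screen device that Ozan responds to → diegetic.

meta-diegetic, diegetic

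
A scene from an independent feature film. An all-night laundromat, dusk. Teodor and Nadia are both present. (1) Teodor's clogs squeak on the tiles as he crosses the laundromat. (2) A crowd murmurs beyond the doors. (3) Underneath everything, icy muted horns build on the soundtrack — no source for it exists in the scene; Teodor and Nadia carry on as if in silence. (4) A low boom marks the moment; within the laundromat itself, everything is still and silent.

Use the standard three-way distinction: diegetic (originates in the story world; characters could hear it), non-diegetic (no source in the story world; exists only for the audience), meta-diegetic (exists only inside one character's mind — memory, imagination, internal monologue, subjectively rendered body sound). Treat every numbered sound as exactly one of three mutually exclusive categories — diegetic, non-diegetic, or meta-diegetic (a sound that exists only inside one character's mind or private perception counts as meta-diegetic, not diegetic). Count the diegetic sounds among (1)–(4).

2

Sound (1): it's the physical sound of Teodor moving in the space, so diegetic.
(2) a crowd is part of the location's real environment → diegetic.
Sound (3): nothing in the laundromat produces it and the characters don't hear it — pure soundtrack, so non-diegetic.
(4) is non-diegetic: nothing in the scene produces it; it's an accent added for the audience.
So 2 of the 4 are diegetic: (1), (2).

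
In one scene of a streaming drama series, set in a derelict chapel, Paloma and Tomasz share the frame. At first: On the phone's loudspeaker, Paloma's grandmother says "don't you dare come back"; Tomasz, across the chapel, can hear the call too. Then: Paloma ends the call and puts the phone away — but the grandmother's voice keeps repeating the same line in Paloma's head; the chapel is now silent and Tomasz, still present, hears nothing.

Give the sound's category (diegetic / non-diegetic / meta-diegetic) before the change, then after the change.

Before the change: the loudspeaker is an in-world source; both Paloma and Tomasz hear the call → diegetic.
After the change: with the phone off, the voice continues only as Paloma's private mental replay — Tomasz can't hear it → meta-diegetic.

diegetic, meta-diegetic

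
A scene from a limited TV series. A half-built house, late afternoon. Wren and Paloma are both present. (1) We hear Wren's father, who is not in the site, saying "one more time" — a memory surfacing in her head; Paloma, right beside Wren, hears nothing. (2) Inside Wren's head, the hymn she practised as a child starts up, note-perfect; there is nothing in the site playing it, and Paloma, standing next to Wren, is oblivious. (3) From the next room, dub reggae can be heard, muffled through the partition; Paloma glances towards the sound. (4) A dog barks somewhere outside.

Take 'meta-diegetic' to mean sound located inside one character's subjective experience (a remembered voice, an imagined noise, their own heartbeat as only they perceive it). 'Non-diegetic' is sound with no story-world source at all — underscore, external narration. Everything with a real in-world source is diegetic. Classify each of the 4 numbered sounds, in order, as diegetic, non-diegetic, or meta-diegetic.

meta-diegetic, meta-diegetic, diegetic, diegetic

(1) the voice is a memory playing only inside Wren's mind; Paloma can't hear it → meta-diegetic.
(2) is meta-diegetic: the music is a memory playing inside Wren's mind alone; no real-world source, Paloma can't hear it.
(3) off-screen diegetic: the source is out of frame but still in the story's space → diegetic.
Sound (4): an in-world source (a dog); characters could hear it, so diegetic.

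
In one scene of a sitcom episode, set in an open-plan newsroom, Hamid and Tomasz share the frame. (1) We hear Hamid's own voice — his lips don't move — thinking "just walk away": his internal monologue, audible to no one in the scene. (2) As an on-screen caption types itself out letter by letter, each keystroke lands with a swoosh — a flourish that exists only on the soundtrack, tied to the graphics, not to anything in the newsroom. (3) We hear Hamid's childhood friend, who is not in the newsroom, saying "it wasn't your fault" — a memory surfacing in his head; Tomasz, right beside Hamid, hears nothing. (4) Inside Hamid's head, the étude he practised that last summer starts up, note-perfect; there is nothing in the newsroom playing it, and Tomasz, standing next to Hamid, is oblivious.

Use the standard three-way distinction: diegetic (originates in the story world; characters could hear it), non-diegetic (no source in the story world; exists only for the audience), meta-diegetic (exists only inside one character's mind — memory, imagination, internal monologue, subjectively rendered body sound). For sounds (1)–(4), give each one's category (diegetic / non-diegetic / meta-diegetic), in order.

(1) is meta-diegetic: Hamid's thought-voice: a private mental sound no other character can hear.
(2) it accompanies on-screen graphics, not anything inside the story world → non-diegetic.
(3) the voice is a memory playing only inside Hamid's mind; Tomasz can't hear it → meta-diegetic.
(4) is meta-diegetic: remembered music, private to Hamid — Tomasz is oblivious because it isn't in the room.

meta-diegetic, non-diegetic, meta-diegetic, meta-diegetic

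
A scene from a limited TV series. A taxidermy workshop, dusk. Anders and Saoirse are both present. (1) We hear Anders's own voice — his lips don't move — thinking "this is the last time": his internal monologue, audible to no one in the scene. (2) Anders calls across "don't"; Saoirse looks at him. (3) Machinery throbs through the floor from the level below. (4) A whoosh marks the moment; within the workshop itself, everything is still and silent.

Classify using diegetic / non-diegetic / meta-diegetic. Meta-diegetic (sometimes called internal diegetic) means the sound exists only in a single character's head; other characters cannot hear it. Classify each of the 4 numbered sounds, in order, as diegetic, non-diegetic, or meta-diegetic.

(1) is meta-diegetic: internal monologue — inside Anders's mind, not spoken into the scene.
Sound (2): on-screen dialogue — Anders speaks and Saoirse is there to hear, so diegetic.
(3) ambient/room sound belonging to the story's physical space → diegetic.
(4) is non-diegetic: nothing in the scene produces it; it's an accent added for the audience.

meta-diegetic, diegetic, diegetic, non-diegetic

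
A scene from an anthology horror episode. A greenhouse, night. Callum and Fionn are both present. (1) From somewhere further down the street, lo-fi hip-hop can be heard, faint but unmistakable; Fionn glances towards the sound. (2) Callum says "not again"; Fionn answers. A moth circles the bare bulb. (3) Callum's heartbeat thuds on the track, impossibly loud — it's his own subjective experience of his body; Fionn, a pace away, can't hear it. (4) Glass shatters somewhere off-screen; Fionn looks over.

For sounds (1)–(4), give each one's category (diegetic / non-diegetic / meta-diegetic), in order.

diegetic, diegetic, meta-diegetic, diegetic

Sound (1): it's coming from somewhere further down the street — a location within the story world — and Fionn reacts, so diegetic.
Sound (2): spoken by a character present in the story world, so diegetic.
Sound (3): point-of-audition from inside Callum's body; not a sound in the room, so meta-diegetic.
(4) glass is a real object/event in the scene's world → diegetic.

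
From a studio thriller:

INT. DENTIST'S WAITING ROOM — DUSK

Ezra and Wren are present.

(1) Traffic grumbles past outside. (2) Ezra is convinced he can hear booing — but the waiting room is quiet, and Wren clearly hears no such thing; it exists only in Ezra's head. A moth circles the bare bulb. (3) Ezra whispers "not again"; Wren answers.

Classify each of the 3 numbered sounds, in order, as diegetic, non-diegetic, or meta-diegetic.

(1) is diegetic: traffic is part of the location's real environment.
(2) the sound is imagined by Ezra; nothing in the story world is producing it and Wren can't hear it → meta-diegetic.
(3) is diegetic: Ezra is a character speaking aloud in the scene.

diegetic, meta-diegetic, diegetic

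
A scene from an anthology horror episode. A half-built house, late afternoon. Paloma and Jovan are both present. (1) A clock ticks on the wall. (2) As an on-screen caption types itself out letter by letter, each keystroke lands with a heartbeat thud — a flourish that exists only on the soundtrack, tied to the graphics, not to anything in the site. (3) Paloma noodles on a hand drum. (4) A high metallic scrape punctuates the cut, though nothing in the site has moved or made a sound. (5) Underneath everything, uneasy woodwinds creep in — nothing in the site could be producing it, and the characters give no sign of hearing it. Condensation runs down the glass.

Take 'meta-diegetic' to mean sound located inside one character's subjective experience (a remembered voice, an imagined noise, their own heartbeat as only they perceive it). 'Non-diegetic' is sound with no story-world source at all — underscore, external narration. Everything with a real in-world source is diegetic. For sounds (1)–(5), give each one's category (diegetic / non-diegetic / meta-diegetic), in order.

(1) is diegetic: the sound comes from a clock physically present in the location.
(2) the caption isn't part of the story world, so neither is the sound tied to it → non-diegetic.
(3) is diegetic: the instrument and the performer are both in the scene.
(4) an editorial stinger — it belongs to the cut, not the story world → non-diegetic.
(5) score with no on-screen or off-screen source; it exists for the audience alone → non-diegetic.

diegetic, non-diegetic, diegetic, non-diegetic, non-diegetic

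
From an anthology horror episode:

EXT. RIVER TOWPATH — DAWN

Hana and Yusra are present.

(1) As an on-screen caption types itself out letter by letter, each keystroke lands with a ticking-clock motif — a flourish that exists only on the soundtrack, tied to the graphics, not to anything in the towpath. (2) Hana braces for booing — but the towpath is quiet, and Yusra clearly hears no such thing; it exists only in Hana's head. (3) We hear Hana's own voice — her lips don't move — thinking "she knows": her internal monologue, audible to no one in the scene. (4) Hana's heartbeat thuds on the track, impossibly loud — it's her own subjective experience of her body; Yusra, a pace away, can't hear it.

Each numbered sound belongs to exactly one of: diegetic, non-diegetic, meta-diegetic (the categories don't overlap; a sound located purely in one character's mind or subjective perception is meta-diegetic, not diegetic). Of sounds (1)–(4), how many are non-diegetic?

1

(1) is non-diegetic: sound married to a title/caption — outside the diegesis by definition.
(2) is meta-diegetic: the sound is imagined by Hana; nothing in the story world is producing it and Yusra can't hear it.
Sound (3): Hana's thought-voice: a private mental sound no other character can hear, so meta-diegetic.
(4) point-of-audition from inside Hana's body; not a sound in the room → meta-diegetic.
Non-diegetic: (1) — that's 1.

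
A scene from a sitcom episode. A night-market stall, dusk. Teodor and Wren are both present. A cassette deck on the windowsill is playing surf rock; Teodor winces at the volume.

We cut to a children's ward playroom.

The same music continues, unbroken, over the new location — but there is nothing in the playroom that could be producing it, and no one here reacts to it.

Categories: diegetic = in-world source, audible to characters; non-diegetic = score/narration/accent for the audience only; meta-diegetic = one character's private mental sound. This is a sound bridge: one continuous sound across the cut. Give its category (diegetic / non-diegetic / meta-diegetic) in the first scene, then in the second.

diegetic, non-diegetic

Scene one: a cassette deck is an on-screen source and Teodor reacts to it → diegetic.
Scene two: there is no source in the playroom and no one hears it — it's now underscore → non-diegetic.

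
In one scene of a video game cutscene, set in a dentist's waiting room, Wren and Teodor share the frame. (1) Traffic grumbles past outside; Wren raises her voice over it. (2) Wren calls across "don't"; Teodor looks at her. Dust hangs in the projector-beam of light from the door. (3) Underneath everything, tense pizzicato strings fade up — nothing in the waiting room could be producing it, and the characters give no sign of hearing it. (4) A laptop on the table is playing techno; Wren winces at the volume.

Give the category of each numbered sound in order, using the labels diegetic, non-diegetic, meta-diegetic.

diegetic, diegetic, non-diegetic, diegetic

Sound (1): traffic is part of the location's real environment, so diegetic.
Sound (2): Wren is a character speaking aloud in the scene, so diegetic.
Sound (3): it has no source in the story world and no character can hear it — it's underscore, so non-diegetic.
(4) is diegetic: the music comes from an on-screen device that Wren responds to.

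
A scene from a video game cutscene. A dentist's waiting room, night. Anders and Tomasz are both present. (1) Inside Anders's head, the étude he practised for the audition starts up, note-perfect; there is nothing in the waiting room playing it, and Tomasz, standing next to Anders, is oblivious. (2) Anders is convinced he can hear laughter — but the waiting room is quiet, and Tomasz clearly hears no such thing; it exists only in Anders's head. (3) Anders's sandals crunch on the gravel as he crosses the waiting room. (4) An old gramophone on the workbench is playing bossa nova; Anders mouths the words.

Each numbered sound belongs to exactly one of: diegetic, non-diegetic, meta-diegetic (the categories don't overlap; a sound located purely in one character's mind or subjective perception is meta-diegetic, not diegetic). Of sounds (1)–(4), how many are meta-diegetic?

2

Sound (1): it lives in Anders's subjectivity, not in the waiting room, so meta-diegetic.
(2) Anders alone 'hears' it — an imagined sound, not present in the space → meta-diegetic.
Sound (3): a character's body making contact with the set — an in-world sound, so diegetic.
(4) is diegetic: an old gramophone is a physical source in the scene and Anders reacts to it.
Meta-diegetic: (1), (2) — that's 2.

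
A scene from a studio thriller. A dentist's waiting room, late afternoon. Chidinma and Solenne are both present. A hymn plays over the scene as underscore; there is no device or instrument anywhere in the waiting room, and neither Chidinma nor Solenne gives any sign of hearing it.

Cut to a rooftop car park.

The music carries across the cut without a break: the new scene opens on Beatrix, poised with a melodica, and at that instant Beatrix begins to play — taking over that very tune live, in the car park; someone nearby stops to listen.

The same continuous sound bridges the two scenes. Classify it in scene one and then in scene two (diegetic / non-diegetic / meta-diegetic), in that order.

non-diegetic, diegetic

Scene one: there's no in-world source anywhere and no character hears it — underscore for the audience only → non-diegetic.
Scene two: from the moment Beatrix starts playing, the tune is being performed on a melodica inside the story world and another character hears it → diegetic.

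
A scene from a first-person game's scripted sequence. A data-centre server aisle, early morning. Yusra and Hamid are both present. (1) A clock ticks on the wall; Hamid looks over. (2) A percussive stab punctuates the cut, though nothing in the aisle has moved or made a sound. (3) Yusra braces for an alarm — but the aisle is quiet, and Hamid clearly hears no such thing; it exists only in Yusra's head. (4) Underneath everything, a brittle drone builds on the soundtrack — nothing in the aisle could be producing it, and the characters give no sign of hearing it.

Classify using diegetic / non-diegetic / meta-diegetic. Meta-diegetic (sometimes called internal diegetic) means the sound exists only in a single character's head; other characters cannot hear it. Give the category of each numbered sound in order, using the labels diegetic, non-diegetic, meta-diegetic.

(1) is diegetic: a clock is a real object/event in the scene's world.
(2) it's a sound-design accent with no in-world source; no one in the scene can hear it → non-diegetic.
Sound (3): subjective to Yusra: the aisle is silent and Hamid hears nothing, so meta-diegetic.
(4) is non-diegetic: it has no source in the story world and no character can hear it — it's underscore.

diegetic, non-diegetic, meta-diegetic, non-diegetic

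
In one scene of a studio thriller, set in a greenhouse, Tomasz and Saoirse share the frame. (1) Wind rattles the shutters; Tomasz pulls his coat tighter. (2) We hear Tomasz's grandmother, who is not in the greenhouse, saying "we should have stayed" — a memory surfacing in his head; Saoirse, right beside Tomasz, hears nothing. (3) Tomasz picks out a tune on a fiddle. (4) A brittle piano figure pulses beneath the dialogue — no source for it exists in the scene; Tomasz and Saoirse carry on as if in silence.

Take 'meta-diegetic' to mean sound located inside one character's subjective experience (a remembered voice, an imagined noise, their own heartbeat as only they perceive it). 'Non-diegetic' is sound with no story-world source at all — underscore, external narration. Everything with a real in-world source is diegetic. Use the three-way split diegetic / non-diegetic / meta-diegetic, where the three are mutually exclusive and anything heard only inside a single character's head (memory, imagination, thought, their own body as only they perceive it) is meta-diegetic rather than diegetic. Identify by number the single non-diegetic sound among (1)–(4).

4

Sound (1): wind is part of the location's real environment, so diegetic.
(2) is meta-diegetic: it's Tomasz's recollection rendered as sound; the other character can't hear it.
(3) is diegetic: a character is playing a fiddle on screen.
(4) is non-diegetic: nothing in the greenhouse produces it and the characters don't hear it — pure soundtrack.
Only (4) is non-diegetic.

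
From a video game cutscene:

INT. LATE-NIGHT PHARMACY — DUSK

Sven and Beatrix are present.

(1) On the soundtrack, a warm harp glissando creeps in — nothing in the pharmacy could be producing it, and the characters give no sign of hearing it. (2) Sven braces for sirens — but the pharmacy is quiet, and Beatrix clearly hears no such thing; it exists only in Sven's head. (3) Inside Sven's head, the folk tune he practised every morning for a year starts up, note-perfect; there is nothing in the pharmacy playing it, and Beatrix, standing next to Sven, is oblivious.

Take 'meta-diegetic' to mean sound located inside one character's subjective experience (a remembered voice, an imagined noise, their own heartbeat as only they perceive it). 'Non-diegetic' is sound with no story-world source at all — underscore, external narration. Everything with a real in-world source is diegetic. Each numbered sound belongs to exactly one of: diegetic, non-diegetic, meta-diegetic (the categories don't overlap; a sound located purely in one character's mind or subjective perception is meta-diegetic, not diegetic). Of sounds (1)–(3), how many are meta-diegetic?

2

Sound (1): score with no on-screen or off-screen source; it exists for the audience alone, so non-diegetic.
(2) Sven alone 'hears' it — an imagined sound, not present in the space → meta-diegetic.
(3) is meta-diegetic: remembered music, private to Sven — Beatrix is oblivious because it isn't in the room.
Meta-diegetic: (2), (3) — that's 2.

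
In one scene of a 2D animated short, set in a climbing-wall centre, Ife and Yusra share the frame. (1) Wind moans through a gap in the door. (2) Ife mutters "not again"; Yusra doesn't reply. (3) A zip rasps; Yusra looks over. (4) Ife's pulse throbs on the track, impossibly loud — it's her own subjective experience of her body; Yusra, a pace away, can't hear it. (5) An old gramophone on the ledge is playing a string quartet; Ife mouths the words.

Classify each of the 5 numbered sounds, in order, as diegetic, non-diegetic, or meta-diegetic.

(1) it's the actual ambient sound of the location → diegetic.
Sound (2): on-screen dialogue — Ife speaks and Yusra is there to hear, so diegetic.
(3) is diegetic: an in-world source (a zip); characters could hear it.
(4) is meta-diegetic: a subjective body sound — Ife's private perception, inaudible to Yusra.
Sound (5): an old gramophone is a physical source in the scene and Ife reacts to it, so diegetic.

diegetic, diegetic, diegetic, meta-diegetic, diegetic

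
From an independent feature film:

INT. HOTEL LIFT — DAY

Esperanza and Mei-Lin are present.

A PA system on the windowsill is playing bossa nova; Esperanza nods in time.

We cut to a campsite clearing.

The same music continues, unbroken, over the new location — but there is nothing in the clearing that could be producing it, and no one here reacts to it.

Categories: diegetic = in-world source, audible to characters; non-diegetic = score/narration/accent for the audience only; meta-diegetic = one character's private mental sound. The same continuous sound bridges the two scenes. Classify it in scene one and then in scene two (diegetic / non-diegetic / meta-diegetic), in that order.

diegetic, non-diegetic

Scene one: a PA system is an on-screen source and Esperanza reacts to it → diegetic.
Scene two: there is no source in the clearing and no one hears it — it's now underscore → non-diegetic.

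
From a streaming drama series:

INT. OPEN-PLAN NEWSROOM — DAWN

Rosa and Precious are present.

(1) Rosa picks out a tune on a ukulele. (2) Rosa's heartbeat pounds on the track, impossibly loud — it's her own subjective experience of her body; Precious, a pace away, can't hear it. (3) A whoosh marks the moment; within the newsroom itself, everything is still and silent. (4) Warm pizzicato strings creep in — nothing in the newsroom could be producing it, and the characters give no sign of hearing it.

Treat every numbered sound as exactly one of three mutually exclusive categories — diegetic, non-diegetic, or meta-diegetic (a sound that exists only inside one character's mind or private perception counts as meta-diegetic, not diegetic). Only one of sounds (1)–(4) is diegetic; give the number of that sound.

1

(1) is diegetic: the instrument and the performer are both in the scene.
(2) is meta-diegetic: point-of-audition from inside Rosa's body; not a sound in the room.
(3) nothing in the scene produces it; it's an accent added for the audience → non-diegetic.
Sound (4): score with no on-screen or off-screen source; it exists for the audience alone, so non-diegetic.
Only (1) is diegetic.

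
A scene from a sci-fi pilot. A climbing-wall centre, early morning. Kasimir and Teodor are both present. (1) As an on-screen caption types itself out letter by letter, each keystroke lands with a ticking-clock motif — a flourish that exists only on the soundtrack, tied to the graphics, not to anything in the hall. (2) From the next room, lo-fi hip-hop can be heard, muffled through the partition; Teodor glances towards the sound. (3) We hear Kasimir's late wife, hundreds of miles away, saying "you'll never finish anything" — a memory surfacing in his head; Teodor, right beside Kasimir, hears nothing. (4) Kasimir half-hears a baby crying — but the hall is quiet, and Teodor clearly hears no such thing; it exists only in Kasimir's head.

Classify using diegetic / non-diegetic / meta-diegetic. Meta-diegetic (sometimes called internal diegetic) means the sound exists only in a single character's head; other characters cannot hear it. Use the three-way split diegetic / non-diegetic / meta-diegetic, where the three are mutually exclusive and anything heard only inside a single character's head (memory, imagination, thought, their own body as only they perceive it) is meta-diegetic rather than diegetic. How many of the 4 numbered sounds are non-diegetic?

1

Sound (1): sound married to a title/caption — outside the diegesis by definition, so non-diegetic.
(2) it's coming from the next room — a location within the story world — and Teodor reacts → diegetic.
(3) a remembered line, private to Kasimir — not present in the room, not audible to Teodor → meta-diegetic.
(4) is meta-diegetic: Kasimir alone 'hears' it — an imagined sound, not present in the space.
Non-diegetic: (1) — that's 1.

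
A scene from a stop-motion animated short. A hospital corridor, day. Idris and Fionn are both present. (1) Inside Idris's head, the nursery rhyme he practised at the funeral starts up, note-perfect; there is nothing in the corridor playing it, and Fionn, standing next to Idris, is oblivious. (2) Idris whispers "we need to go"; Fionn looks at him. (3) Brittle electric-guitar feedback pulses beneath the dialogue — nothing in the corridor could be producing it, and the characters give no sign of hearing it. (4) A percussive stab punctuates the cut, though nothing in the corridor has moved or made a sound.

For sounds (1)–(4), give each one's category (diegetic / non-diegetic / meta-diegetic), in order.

(1) the music is a memory playing inside Idris's mind alone; no real-world source, Fionn can't hear it → meta-diegetic.
Sound (2): on-screen dialogue — Idris speaks and Fionn is there to hear, so diegetic.
(3) score with no on-screen or off-screen source; it exists for the audience alone → non-diegetic.
(4) is non-diegetic: nothing in the scene produces it; it's an accent added for the audience.

meta-diegetic, diegetic, non-diegetic, non-diegetic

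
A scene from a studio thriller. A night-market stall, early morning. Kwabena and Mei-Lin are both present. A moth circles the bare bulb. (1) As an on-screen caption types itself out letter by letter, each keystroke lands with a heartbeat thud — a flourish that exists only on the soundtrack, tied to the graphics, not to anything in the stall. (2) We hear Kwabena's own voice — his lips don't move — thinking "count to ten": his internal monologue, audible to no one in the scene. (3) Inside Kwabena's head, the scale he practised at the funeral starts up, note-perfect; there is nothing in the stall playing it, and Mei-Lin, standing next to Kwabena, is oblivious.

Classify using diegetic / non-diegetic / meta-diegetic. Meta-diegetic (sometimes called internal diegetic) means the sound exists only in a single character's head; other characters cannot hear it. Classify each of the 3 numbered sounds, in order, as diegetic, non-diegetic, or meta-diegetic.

non-diegetic, meta-diegetic, meta-diegetic

(1) sound married to a title/caption — outside the diegesis by definition → non-diegetic.
Sound (2): it's Kwabena's unspoken thought, heard only by the audience via his subjectivity, so meta-diegetic.
(3) is meta-diegetic: remembered music, private to Kwabena — Mei-Lin is oblivious because it isn't in the room.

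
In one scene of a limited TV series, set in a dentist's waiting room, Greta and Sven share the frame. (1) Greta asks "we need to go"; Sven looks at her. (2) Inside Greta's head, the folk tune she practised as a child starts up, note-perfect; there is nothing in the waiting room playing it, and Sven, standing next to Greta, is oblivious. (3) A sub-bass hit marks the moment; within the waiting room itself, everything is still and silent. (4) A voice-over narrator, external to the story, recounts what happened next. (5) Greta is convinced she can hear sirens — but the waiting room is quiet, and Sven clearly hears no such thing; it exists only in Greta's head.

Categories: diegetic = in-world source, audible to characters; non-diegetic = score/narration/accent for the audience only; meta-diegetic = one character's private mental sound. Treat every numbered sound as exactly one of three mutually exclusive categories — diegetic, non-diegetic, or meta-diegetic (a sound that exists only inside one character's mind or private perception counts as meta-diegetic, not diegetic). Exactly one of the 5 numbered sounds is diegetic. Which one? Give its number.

Sound (1): Greta is a character speaking aloud in the scene, so diegetic.
(2) the music is a memory playing inside Greta's mind alone; no real-world source, Sven can't hear it → meta-diegetic.
Sound (3): it's a sound-design accent with no in-world source; no one in the scene can hear it, so non-diegetic.
(4) is non-diegetic: the narrator exists outside the story world, addressing only the audience.
(5) the sound is imagined by Greta; nothing in the story world is producing it and Sven can't hear it → meta-diegetic.
Only (1) is diegetic.

1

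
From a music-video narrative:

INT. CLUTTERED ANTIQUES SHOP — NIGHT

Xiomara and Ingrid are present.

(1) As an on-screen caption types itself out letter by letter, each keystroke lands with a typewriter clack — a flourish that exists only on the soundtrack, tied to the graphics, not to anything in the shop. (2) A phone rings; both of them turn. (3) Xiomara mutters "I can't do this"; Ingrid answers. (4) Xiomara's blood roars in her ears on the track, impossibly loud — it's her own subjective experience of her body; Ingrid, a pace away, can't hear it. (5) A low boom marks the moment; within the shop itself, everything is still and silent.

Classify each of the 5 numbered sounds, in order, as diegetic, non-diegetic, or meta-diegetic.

(1) is non-diegetic: it accompanies on-screen graphics, not anything inside the story world.
(2) the sound comes from a phone physically present in the location → diegetic.
(3) spoken by a character present in the story world → diegetic.
(4) a subjective body sound — Xiomara's private perception, inaudible to Ingrid → meta-diegetic.
(5) it's a sound-design accent with no in-world source; no one in the scene can hear it → non-diegetic.

non-diegetic, diegetic, diegetic, meta-diegetic, non-diegetic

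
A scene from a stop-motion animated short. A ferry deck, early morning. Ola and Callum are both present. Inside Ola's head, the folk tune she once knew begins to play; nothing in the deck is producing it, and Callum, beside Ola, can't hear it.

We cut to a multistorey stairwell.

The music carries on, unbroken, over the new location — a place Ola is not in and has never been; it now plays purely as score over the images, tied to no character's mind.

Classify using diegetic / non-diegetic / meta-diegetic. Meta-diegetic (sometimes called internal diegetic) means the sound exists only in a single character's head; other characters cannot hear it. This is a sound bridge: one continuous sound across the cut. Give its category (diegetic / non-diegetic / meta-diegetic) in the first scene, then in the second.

meta-diegetic, non-diegetic

Scene one: the music exists only inside Ola's mind; Callum can't hear it → meta-diegetic.
Scene two: it's detached from Ola entirely and plays over unrelated images with no in-world source — conventional underscore → non-diegetic.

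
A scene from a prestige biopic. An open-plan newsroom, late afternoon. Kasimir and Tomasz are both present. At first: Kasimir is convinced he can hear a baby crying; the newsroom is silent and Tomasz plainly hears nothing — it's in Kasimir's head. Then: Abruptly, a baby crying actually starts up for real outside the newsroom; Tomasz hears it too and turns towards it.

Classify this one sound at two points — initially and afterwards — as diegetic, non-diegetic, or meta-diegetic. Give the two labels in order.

Initially: only Kasimir 'hears' it — imagined, in his mind → meta-diegetic.
Afterwards: now there's a real external source and Tomasz hears it too — in the story world → diegetic.

meta-diegetic, diegetic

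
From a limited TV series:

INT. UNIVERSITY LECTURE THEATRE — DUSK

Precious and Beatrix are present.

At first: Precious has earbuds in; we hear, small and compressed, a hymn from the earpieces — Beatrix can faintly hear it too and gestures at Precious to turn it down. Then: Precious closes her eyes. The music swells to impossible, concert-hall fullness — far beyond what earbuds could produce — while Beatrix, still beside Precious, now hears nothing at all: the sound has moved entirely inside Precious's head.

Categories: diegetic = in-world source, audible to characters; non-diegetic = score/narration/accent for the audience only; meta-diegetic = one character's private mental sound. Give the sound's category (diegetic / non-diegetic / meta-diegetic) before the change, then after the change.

diegetic, meta-diegetic

Before the change: the earbuds are a physical source both characters can hear → diegetic.
After the change: the music now exists only as Precious's subjective experience; Beatrix can no longer hear it → meta-diegetic.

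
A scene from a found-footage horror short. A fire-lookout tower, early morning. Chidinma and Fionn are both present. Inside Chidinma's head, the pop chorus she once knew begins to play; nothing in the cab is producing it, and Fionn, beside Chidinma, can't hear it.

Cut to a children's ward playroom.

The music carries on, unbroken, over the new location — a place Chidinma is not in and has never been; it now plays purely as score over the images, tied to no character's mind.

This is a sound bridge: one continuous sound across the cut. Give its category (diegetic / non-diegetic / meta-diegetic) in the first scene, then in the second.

meta-diegetic, non-diegetic

Scene one: the music exists only inside Chidinma's mind; Fionn can't hear it → meta-diegetic.
Scene two: it's detached from Chidinma entirely and plays over unrelated images with no in-world source — conventional underscore → non-diegetic.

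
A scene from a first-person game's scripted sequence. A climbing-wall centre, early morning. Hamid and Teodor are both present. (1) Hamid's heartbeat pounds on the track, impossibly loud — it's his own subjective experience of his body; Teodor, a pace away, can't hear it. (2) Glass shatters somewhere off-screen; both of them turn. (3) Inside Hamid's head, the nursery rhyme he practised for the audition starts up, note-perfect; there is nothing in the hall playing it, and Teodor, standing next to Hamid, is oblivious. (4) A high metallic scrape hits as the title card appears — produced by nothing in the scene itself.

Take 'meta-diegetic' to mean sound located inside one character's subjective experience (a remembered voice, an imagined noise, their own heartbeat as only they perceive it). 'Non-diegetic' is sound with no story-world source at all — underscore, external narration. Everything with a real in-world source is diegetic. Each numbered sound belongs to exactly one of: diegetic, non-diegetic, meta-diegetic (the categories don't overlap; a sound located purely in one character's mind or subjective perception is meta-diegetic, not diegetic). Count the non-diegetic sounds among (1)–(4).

Sound (1): it's Hamid's internal bodily sensation rendered as sound; only Hamid 'hears' it, so meta-diegetic.
(2) is diegetic: glass is a real object/event in the scene's world.
Sound (3): the music is a memory playing inside Hamid's mind alone; no real-world source, Teodor can't hear it, so meta-diegetic.
Sound (4): it's a sound-design accent with no in-world source; no one in the scene can hear it, so non-diegetic.
Non-diegetic: (4) — that's 1.

1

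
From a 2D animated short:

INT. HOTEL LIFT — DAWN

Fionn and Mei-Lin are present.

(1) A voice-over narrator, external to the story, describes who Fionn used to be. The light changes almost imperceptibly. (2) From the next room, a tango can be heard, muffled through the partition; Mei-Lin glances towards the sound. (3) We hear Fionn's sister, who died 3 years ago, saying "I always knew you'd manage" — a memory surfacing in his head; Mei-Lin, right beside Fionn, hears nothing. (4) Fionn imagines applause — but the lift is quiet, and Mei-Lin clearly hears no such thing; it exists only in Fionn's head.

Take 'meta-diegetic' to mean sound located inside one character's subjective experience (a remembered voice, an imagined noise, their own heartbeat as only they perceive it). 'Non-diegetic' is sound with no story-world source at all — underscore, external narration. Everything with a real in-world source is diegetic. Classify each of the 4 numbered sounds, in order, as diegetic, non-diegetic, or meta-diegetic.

(1) is non-diegetic: the narrator exists outside the story world, addressing only the audience.
(2) the music has an off-screen but real-world source and a character hears it → diegetic.
(3) a remembered line, private to Fionn — not present in the room, not audible to Mei-Lin → meta-diegetic.
(4) subjective to Fionn: the lift is silent and Mei-Lin hears nothing → meta-diegetic.

non-diegetic, diegetic, meta-diegetic, meta-diegetic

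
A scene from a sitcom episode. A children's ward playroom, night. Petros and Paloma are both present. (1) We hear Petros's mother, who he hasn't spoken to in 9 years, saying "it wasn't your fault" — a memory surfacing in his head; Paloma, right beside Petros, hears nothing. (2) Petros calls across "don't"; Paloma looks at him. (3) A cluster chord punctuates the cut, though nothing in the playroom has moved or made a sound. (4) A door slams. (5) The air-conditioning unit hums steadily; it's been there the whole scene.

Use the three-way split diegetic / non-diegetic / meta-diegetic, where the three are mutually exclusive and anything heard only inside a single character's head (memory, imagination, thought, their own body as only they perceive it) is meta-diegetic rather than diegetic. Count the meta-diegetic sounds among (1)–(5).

(1) is meta-diegetic: a remembered line, private to Petros — not present in the room, not audible to Paloma.
(2) spoken by a character present in the story world → diegetic.
Sound (3): an editorial stinger — it belongs to the cut, not the story world, so non-diegetic.
(4) an in-world source (a door); characters could hear it → diegetic.
(5) the air-conditioning unit is part of the location's real environment → diegetic.
So 1 of the 5 is meta-diegetic: (1).

1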